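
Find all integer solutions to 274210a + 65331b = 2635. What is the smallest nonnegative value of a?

gcd(274210, 65331) = 17.
17 divides 2635, so solutions exist.
By Bézout, 274210*(725) + 65331*(-3043) = 17.
Scale by 2635/17 = 155: (a₀, b₀) = (112375, -471665).
General solution: a = 112375 + 3843t, b = -471665 - 16130t for integer t.
a ≥ 0: smallest is 112375 mod 3843 = 928 (at t = -29), with b = -3895.

928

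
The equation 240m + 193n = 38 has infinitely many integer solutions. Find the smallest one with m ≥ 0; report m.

124

gcd(240, 193):
  240 = 1*193 + 47
  193 = 4*47 + 5
  47 = 9*5 + 2
  5 = 2*2 + 1
  2 = 2*1
so gcd(240, 193) = 1.
1 divides 38, so solutions exist.
Back-substitute for Bézout coefficients:
  1 = 5 - 2*2
  ... = 240*(-78) + 193*(97)
Scale by 38/1 = 38: (m₀, n₀) = (-2964, 3686).
General solution: m = -2964 + 193t, n = 3686 - 240t for integer t.
m ≥ 0: smallest is -2964 mod 193 = 124 (at t = 16), with n = -154.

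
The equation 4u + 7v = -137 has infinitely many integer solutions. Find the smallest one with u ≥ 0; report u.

gcd(7, 4) = 1  (7 = 1*4 + 3, 4 = 1*3 + 1, 3 = 3*1).
1 divides -137, so solutions exist.
Back-substituting, 4*(2) + 7*(-1) = 1.
Scale by -137/1 = -137: (u₀, v₀) = (-274, 137).
General solution: u = -274 + 7t, v = 137 - 4t for integer t.
u ≥ 0: smallest is -274 mod 7 = 6 (at t = 40), with v = -23.

6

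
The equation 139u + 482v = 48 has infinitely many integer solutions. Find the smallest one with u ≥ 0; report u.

gcd(482, 139):
  482 = 3×139 + 65
  139 = 2×65 + 9
  65 = 7×9 + 2
  9 = 4×2 + 1
  2 = 2×1
so gcd(482, 139) = 1.
1 divides 48, so solutions exist.
Back-substitute for Bézout coefficients:
  1 = 9 - 4×2
  ... = 139×(215) + 482×(-62)
Scale by 48/1 = 48: (u₀, v₀) = (10320, -2976).
General solution: u = 10320 + 482t, v = -2976 - 139t for integer t.
u ≥ 0: smallest is 10320 mod 482 = 198 (at t = -21), with v = -57.

198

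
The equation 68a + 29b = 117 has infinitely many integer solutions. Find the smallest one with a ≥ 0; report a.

gcd(68, 29):
  68 = 2*29 + 10
  29 = 2*10 + 9
  10 = 1*9 + 1
  9 = 9*1
so gcd(68, 29) = 1.
1 divides 117, so solutions exist.
Back-substitute for Bézout coefficients:
  1 = 10 - 1*9
  ... = 68*(3) + 29*(-7)
Scale by 117/1 = 117: (a₀, b₀) = (351, -819).
General solution: a = 351 + 29t, b = -819 - 68t for integer t.
a ≥ 0: smallest is 351 mod 29 = 3 (at t = -12), with b = -3.

3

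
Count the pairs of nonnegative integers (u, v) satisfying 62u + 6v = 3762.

gcd(62, 6) = 2.
By Bézout, 62*(1) + 6*(-10) = 2.
One solution: (0, 627).
General: u = 0 + 3t, v = 627 - 31t.
u ≥ 0 ⇒ t ≥ 0; v ≥ 0 ⇒ t ≤ 20. So t ∈ [0, 20]: 21 solutions.

21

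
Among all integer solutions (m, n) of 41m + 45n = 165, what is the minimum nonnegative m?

15

gcd(45, 41) = 1  (45 = 1*41 + 4, 41 = 10*4 + 1, 4 = 4*1).
1 divides 165, so solutions exist.
Back-substituting, 41*(11) + 45*(-10) = 1.
Scale by 165/1 = 165: (m₀, n₀) = (1815, -1650).
General solution: m = 1815 + 45t, n = -1650 - 41t for integer t.
m ≥ 0: smallest is 1815 mod 45 = 15 (at t = -40), with n = -10.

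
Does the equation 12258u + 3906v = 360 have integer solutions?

gcd(12258, 3906) = 18  (12258 = 3·3906 + 540, 3906 = 7·540 + 126, 540 = 4·126 + 36, 126 = 3·36 + 18, 36 = 2·18).
18 divides 360, so integer solutions exist.

yes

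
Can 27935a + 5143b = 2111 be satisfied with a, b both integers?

no

gcd(27935, 5143) = 37  (27935 = 5×5143 + 2220, 5143 = 2×2220 + 703, 2220 = 3×703 + 111, 703 = 6×111 + 37, 111 = 3×37).
37 does not divide 2111 (remainder 2), so no integer solutions.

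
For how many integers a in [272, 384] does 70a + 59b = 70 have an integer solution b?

2

gcd(70, 59) = 1  (70 = 1*59 + 11, 59 = 5*11 + 4, 11 = 2*4 + 3, 4 = 1*3 + 1, 3 = 3*1).
Back-substituting, 70*(-16) + 59*(19) = 1.
Scale by 70: particular solution (-1120, 1330); reduce a mod 59: (1, 0).
General solution: a = 1 + 59t, b = 0 - 70t for integer t.
272 ≤ 1 + 59t ≤ 384 gives t ∈ [5, 6], which is 2 values.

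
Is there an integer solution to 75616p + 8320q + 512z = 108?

gcd(75616, 8320):
  75616 = 9×8320 + 736
  8320 = 11×736 + 224
  736 = 3×224 + 64
  224 = 3×64 + 32
  64 = 2×32
so gcd(75616, 8320) = 32.
gcd(32, 512) = 32.
32 does not divide 108 (remainder 12), so no integer solutions.

no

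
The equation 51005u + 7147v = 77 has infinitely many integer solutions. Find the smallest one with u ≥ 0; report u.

6510

gcd(51005, 7147) = 1.
1 divides 77, so solutions exist.
By Bézout, 51005*(1384) + 7147*(-9877) = 1.
Scale by 77/1 = 77: (u₀, v₀) = (106568, -760529).
General solution: u = 106568 + 7147t, v = -760529 - 51005t for integer t.
u ≥ 0: smallest is 106568 mod 7147 = 6510 (at t = -14), with v = -46459.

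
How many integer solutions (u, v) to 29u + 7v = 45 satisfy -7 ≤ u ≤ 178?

gcd(29, 7) = 1  (29 = 4*7 + 1, 7 = 7*1).
Back-substituting, 29*(1) + 7*(-4) = 1.
Scale by 45: particular solution (45, -180); reduce u mod 7: (3, -6).
General solution: u = 3 + 7t, v = -6 - 29t for integer t.
-7 ≤ 3 + 7t ≤ 178 gives t ∈ [-1, 25], which is 27 values.

27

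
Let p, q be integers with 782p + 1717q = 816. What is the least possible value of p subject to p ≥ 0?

23

gcd(1717, 782) = 17  (1717 = 2×782 + 153, 782 = 5×153 + 17, 153 = 9×17).
17 divides 816, so solutions exist.
Back-substituting, 782×(11) + 1717×(-5) = 17.
Scale by 816/17 = 48: (p₀, q₀) = (528, -240).
General solution: p = 528 + 101t, q = -240 - 46t for integer t.
p ≥ 0: smallest is 528 mod 101 = 23 (at t = -5), with q = -10.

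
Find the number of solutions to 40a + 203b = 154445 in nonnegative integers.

gcd(203, 40) = 1  (203 = 5×40 + 3, 40 = 13×3 + 1, 3 = 3×1).
Back-substituting, 40×(66) + 203×(-13) = 1.
Scale by 154445: one solution is (10193370, -2007785). Reduce a mod 203: (131, 735).
General: a = 131 + 203t, b = 735 - 40t.
a ≥ 0 ⇒ t ≥ 0; b ≥ 0 ⇒ t ≤ 18. So t ∈ [0, 18]: 19 solutions.

19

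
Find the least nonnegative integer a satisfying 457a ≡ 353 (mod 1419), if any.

gcd(1419, 457) = 1  (1419 = 3·457 + 48, 457 = 9·48 + 25, 48 = 1·25 + 23, 25 = 1·23 + 2, 23 = 11·2 + 1, 2 = 2·1).
1 divides 353, so solutions exist.
Back-substituting, 457·(-680) + 1419·(219) = 1.
So 457·(-680) ≡ 1 (mod 1419); multiply by 353: a ≡ -240040 (mod 1419).
Smallest nonnegative: a = -240040 mod 1419 = 1190.

1190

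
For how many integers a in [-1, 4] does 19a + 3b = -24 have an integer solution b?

gcd(19, 3):
  19 = 6×3 + 1
  3 = 3×1
so gcd(19, 3) = 1.
Back-substitute for Bézout coefficients:
  1 = 19 - 6×3
  ... = 19×(1) + 3×(-6)
Scale by -24: particular solution (-24, 144); reduce a mod 3: (0, -8).
General solution: a = 0 + 3t, b = -8 - 19t for integer t.
-1 ≤ 0 + 3t ≤ 4 gives t ∈ [0, 1], which is 2 values.

2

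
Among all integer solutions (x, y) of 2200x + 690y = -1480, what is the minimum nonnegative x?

47

gcd(2200, 690):
  2200 = 3*690 + 130
  690 = 5*130 + 40
  130 = 3*40 + 10
  40 = 4*10
so gcd(2200, 690) = 10.
10 divides -1480, so solutions exist.
Back-substitute for Bézout coefficients:
  10 = 130 - 3*40
  ... = 2200*(16) + 690*(-51)
Scale by -1480/10 = -148: (x₀, y₀) = (-2368, 7548).
General solution: x = -2368 + 69t, y = 7548 - 220t for integer t.
x ≥ 0: smallest is -2368 mod 69 = 47 (at t = 35), with y = -152.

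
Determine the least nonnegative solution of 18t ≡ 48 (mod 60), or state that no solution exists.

6

gcd(60, 18) = 6.
6 divides 48, so solutions exist.
By Bézout, 18×(-3) + 60×(1) = 6.
So 18×(-3) ≡ 6 (mod 60); multiply by 8: t ≡ -24 (mod 10).
Smallest nonnegative: t = -24 mod 10 = 6.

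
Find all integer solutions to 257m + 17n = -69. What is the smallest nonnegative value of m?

8

gcd(257, 17) = 1.
1 divides -69, so solutions exist.
By Bézout, 257*(-8) + 17*(121) = 1.
Scale by -69/1 = -69: (m₀, n₀) = (552, -8349).
General solution: m = 552 + 17t, n = -8349 - 257t for integer t.
m ≥ 0: smallest is 552 mod 17 = 8 (at t = -32), with n = -125.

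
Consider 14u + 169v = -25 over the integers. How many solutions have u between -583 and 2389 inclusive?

18

gcd(169, 14) = 1  (169 = 12*14 + 1, 14 = 14*1).
Back-substituting, 14*(-12) + 169*(1) = 1.
Scale by -25: particular solution (300, -25); reduce u mod 169: (131, -11).
General solution: u = 131 + 169t, v = -11 - 14t for integer t.
-583 ≤ 131 + 169t ≤ 2389 gives t ∈ [-4, 13], which is 18 values.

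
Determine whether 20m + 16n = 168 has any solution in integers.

gcd(20, 16) = 4  (20 = 1·16 + 4, 16 = 4·4).
4 divides 168, so integer solutions exist.

yes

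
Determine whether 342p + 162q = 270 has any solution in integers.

gcd(342, 162) = 18  (342 = 2·162 + 18, 162 = 9·18).
18 divides 270, so integer solutions exist.

yes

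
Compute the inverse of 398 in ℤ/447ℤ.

gcd(447, 398) = 1  (447 = 1*398 + 49, 398 = 8*49 + 6, 49 = 8*6 + 1, 6 = 6*1).
Back-substituting, 398*(-73) + 447*(65) = 1.
So 398*-73 ≡ 1 (mod 447), and -73 mod 447 = 374.

374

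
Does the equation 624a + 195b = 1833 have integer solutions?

gcd(624, 195) = 39  (624 = 3·195 + 39, 195 = 5·39).
39 divides 1833, so integer solutions exist.

yes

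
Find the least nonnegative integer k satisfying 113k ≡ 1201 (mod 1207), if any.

gcd(1207, 113):
  1207 = 10·113 + 77
  113 = 1·77 + 36
  77 = 2·36 + 5
  36 = 7·5 + 1
  5 = 5·1
so gcd(1207, 113) = 1.
1 divides 1201, so solutions exist.
Back-substitute for Bézout coefficients:
  1 = 36 - 7·5
  ... = 113·(235) + 1207·(-22)
So 113·(235) ≡ 1 (mod 1207); multiply by 1201: k ≡ 282235 (mod 1207).
Smallest nonnegative: k = 282235 mod 1207 = 1004.

1004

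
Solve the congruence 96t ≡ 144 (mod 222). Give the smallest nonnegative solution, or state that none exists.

20

gcd(222, 96) = 6.
6 divides 144, so solutions exist.
By Bézout, 96×(7) + 222×(-3) = 6.
So 96×(7) ≡ 6 (mod 222); multiply by 24: t ≡ 168 (mod 37).
Smallest nonnegative: t = 168 mod 37 = 20.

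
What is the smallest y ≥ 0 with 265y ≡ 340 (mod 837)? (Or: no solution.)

175

gcd(837, 265):
  837 = 3·265 + 42
  265 = 6·42 + 13
  42 = 3·13 + 3
  13 = 4·3 + 1
  3 = 3·1
so gcd(837, 265) = 1.
1 divides 340, so solutions exist.
Back-substitute for Bézout coefficients:
  1 = 13 - 4·3
  ... = 265·(259) + 837·(-82)
So 265·(259) ≡ 1 (mod 837); multiply by 340: y ≡ 88060 (mod 837).
Smallest nonnegative: y = 88060 mod 837 = 175.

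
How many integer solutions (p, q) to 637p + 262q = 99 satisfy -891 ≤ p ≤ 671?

gcd(637, 262) = 1  (637 = 2·262 + 113, 262 = 2·113 + 36, 113 = 3·36 + 5, 36 = 7·5 + 1, 5 = 5·1).
Back-substituting, 637·(-51) + 262·(124) = 1.
Scale by 99: particular solution (-5049, 12276); reduce p mod 262: (191, -464).
General solution: p = 191 + 262t, q = -464 - 637t for integer t.
-891 ≤ 191 + 262t ≤ 671 gives t ∈ [-4, 1], which is 6 values.

6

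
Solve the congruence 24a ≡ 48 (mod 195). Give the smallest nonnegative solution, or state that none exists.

gcd(195, 24) = 3  (195 = 8·24 + 3, 24 = 8·3).
3 divides 48, so solutions exist.
Back-substituting, 24·(-8) + 195·(1) = 3.
So 24·(-8) ≡ 3 (mod 195); multiply by 16: a ≡ -128 (mod 65).
Smallest nonnegative: a = -128 mod 65 = 2.

2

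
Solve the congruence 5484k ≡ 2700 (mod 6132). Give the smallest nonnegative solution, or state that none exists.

81

gcd(6132, 5484) = 12  (6132 = 1*5484 + 648, 5484 = 8*648 + 300, 648 = 2*300 + 48, 300 = 6*48 + 12, 48 = 4*12).
12 divides 2700, so solutions exist.
Back-substituting, 5484*(123) + 6132*(-110) = 12.
So 5484*(123) ≡ 12 (mod 6132); multiply by 225: k ≡ 27675 (mod 511).
Smallest nonnegative: k = 27675 mod 511 = 81.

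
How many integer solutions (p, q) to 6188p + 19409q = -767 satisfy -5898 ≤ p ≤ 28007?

22

gcd(19409, 6188) = 13.
By Bézout, 6188×(712) + 19409×(-227) = 13.
Particular solution: (1289, -411).
General solution: p = 1289 + 1493t, q = -411 - 476t for integer t.
-5898 ≤ 1289 + 1493t ≤ 28007 gives t ∈ [-4, 17], which is 22 values.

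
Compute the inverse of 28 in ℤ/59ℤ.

gcd(59, 28) = 1  (59 = 2×28 + 3, 28 = 9×3 + 1, 3 = 3×1).
Back-substituting, 28×(19) + 59×(-9) = 1.
So 28×19 ≡ 1 (mod 59), and 19 mod 59 = 19.

19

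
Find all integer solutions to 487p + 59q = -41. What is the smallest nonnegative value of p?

13

gcd(487, 59) = 1  (487 = 8*59 + 15, 59 = 3*15 + 14, 15 = 1*14 + 1, 14 = 14*1).
1 divides -41, so solutions exist.
Back-substituting, 487*(4) + 59*(-33) = 1.
Scale by -41/1 = -41: (p₀, q₀) = (-164, 1353).
General solution: p = -164 + 59t, q = 1353 - 487t for integer t.
p ≥ 0: smallest is -164 mod 59 = 13 (at t = 3), with q = -108.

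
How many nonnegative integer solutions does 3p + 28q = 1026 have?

gcd(28, 3) = 1.
By Bézout, 3·(-9) + 28·(1) = 1.
One solution: (6, 36).
General: p = 6 + 28t, q = 36 - 3t.
p ≥ 0 ⇒ t ≥ 0; q ≥ 0 ⇒ t ≤ 12. So t ∈ [0, 12]: 13 solutions.

13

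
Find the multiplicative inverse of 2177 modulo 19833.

9338

gcd(19833, 2177) = 1  (19833 = 9×2177 + 240, 2177 = 9×240 + 17, 240 = 14×17 + 2, 17 = 8×2 + 1, 2 = 2×1).
Back-substituting, 2177×(9338) + 19833×(-1025) = 1.
So 2177×9338 ≡ 1 (mod 19833), and 9338 mod 19833 = 9338.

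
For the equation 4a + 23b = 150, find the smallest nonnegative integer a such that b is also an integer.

3

gcd(23, 4) = 1.
1 divides 150, so solutions exist.
By Bézout, 4×(6) + 23×(-1) = 1.
Scale by 150/1 = 150: (a₀, b₀) = (900, -150).
General solution: a = 900 + 23t, b = -150 - 4t for integer t.
a ≥ 0: smallest is 900 mod 23 = 3 (at t = -39), with b = 6.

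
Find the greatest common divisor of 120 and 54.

gcd(120, 54):
  120 = 2*54 + 12
  54 = 4*12 + 6
  12 = 2*6
so gcd(120, 54) = 6.

6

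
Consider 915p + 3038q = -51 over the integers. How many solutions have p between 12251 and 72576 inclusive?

gcd(3038, 915):
  3038 = 3×915 + 293
  915 = 3×293 + 36
  293 = 8×36 + 5
  36 = 7×5 + 1
  5 = 5×1
so gcd(3038, 915) = 1.
Back-substitute for Bézout coefficients:
  1 = 36 - 7×5
  ... = 915×(591) + 3038×(-178)
Scale by -51: particular solution (-30141, 9078); reduce p mod 3038: (239, -72).
General solution: p = 239 + 3038t, q = -72 - 915t for integer t.
12251 ≤ 239 + 3038t ≤ 72576 gives t ∈ [4, 23], which is 20 values.

20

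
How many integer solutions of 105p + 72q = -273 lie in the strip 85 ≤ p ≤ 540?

19

gcd(105, 72) = 3.
By Bézout, 105·(11) + 72·(-16) = 3.
Particular solution: (7, -14).
General solution: p = 7 + 24t, q = -14 - 35t for integer t.
85 ≤ 7 + 24t ≤ 540 gives t ∈ [4, 22], which is 19 values.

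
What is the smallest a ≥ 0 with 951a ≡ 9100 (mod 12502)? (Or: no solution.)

gcd(12502, 951):
  12502 = 13*951 + 139
  951 = 6*139 + 117
  139 = 1*117 + 22
  117 = 5*22 + 7
  22 = 3*7 + 1
  7 = 7*1
so gcd(12502, 951) = 1.
1 divides 9100, so solutions exist.
Back-substitute for Bézout coefficients:
  1 = 22 - 3*7
  ... = 951*(-1709) + 12502*(130)
So 951*(-1709) ≡ 1 (mod 12502); multiply by 9100: a ≡ -15551900 (mod 12502).
Smallest nonnegative: a = -15551900 mod 12502 = 588.

588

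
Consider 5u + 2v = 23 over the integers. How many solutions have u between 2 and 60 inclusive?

29

gcd(5, 2) = 1  (5 = 2×2 + 1, 2 = 2×1).
Back-substituting, 5×(1) + 2×(-2) = 1.
Scale by 23: particular solution (23, -46); reduce u mod 2: (1, 9).
General solution: u = 1 + 2t, v = 9 - 5t for integer t.
2 ≤ 1 + 2t ≤ 60 gives t ∈ [1, 29], which is 29 values.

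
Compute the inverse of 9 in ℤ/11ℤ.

5

gcd(11, 9) = 1  (11 = 1×9 + 2, 9 = 4×2 + 1, 2 = 2×1).
Back-substituting, 9×(5) + 11×(-4) = 1.
So 9×5 ≡ 1 (mod 11), and 5 mod 11 = 5.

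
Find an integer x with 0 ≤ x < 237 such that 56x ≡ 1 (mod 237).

gcd(237, 56) = 1  (237 = 4*56 + 13, 56 = 4*13 + 4, 13 = 3*4 + 1, 4 = 4*1).
Back-substituting, 56*(-55) + 237*(13) = 1.
So 56*-55 ≡ 1 (mod 237), and -55 mod 237 = 182.

182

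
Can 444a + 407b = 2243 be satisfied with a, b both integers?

gcd(444, 407) = 37  (444 = 1×407 + 37, 407 = 11×37).
37 does not divide 2243 (remainder 23), so no integer solutions.

no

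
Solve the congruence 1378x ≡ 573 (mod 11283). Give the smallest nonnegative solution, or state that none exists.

gcd(11283, 1378) = 1.
1 divides 573, so solutions exist.
By Bézout, 1378·(-3398) + 11283·(415) = 1.
So 1378·(-3398) ≡ 1 (mod 11283); multiply by 573: x ≡ -1947054 (mod 11283).
Smallest nonnegative: x = -1947054 mod 11283 = 4905.

4905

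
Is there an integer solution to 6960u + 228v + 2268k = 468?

yes

gcd(6960, 228) = 12  (6960 = 30·228 + 120, 228 = 1·120 + 108, 120 = 1·108 + 12, 108 = 9·12).
gcd(12, 2268) = 12.
12 divides 468, so integer solutions exist.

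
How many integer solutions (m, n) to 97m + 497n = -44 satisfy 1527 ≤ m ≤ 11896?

21

gcd(497, 97) = 1  (497 = 5·97 + 12, 97 = 8·12 + 1, 12 = 12·1).
Back-substituting, 97·(41) + 497·(-8) = 1.
Scale by -44: particular solution (-1804, 352); reduce m mod 497: (184, -36).
General solution: m = 184 + 497t, n = -36 - 97t for integer t.
1527 ≤ 184 + 497t ≤ 11896 gives t ∈ [3, 23], which is 21 values.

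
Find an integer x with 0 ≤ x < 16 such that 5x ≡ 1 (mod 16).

13

gcd(16, 5) = 1.
By Bézout, 5*(-3) + 16*(1) = 1.
So 5*-3 ≡ 1 (mod 16), and -3 mod 16 = 13.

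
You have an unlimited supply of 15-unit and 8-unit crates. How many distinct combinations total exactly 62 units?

Need nonnegative integers with 15j + 8k = 62.
gcd(15, 8) = 1, and 15·(-1) + 8·(2) = 1.
So (j₀, k₀) = (-62, 124); general j = -62 + 8t, k = 124 - 15t.
j ≥ 0 ⇒ t ≥ 8; k ≥ 0 ⇒ t ≤ 8. That's 1 value of t.

1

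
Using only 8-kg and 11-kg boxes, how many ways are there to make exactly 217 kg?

3

Need nonnegative integers with 8j + 11k = 217.
gcd(8, 11) = 1, and 8·(-4) + 11·(3) = 1.
So (j₀, k₀) = (-868, 651); general j = -868 + 11t, k = 651 - 8t.
j ≥ 0 ⇒ t ≥ 79; k ≥ 0 ⇒ t ≤ 81. That's 3 values of t.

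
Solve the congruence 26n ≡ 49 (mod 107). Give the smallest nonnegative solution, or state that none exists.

gcd(107, 26):
  107 = 4*26 + 3
  26 = 8*3 + 2
  3 = 1*2 + 1
  2 = 2*1
so gcd(107, 26) = 1.
1 divides 49, so solutions exist.
Back-substitute for Bézout coefficients:
  1 = 3 - 1*2
  ... = 26*(-37) + 107*(9)
So 26*(-37) ≡ 1 (mod 107); multiply by 49: n ≡ -1813 (mod 107).
Smallest nonnegative: n = -1813 mod 107 = 6.

6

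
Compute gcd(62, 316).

gcd(316, 62):
  316 = 5*62 + 6
  62 = 10*6 + 2
  6 = 3*2
so gcd(316, 62) = 2.

2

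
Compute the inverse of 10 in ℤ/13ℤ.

gcd(13, 10):
  13 = 1×10 + 3
  10 = 3×3 + 1
  3 = 3×1
so gcd(13, 10) = 1.
Back-substitute for Bézout coefficients:
  1 = 10 - 3×3
  ... = 10×(4) + 13×(-3)
So 10×4 ≡ 1 (mod 13), and 4 mod 13 = 4.

4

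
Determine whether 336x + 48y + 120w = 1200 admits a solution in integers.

gcd(336, 48) = 48  (336 = 7*48).
gcd(48, 120) = 24.
24 divides 1200, so integer solutions exist.

yes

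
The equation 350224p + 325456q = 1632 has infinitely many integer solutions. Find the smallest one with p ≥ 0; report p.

gcd(350224, 325456) = 16  (350224 = 1*325456 + 24768, 325456 = 13*24768 + 3472, 24768 = 7*3472 + 464, 3472 = 7*464 + 224, 464 = 2*224 + 16, 224 = 14*16).
16 divides 1632, so solutions exist.
Back-substituting, 350224*(1406) + 325456*(-1513) = 16.
Scale by 1632/16 = 102: (p₀, q₀) = (143412, -154326).
General solution: p = 143412 + 20341t, q = -154326 - 21889t for integer t.
p ≥ 0: smallest is 143412 mod 20341 = 1025 (at t = -7), with q = -1103.

1025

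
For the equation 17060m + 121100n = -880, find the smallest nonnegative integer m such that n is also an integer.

1157

gcd(121100, 17060) = 20.
20 divides -880, so solutions exist.
By Bézout, 17060·(937) + 121100·(-132) = 20.
Scale by -880/20 = -44: (m₀, n₀) = (-41228, 5808).
General solution: m = -41228 + 6055t, n = 5808 - 853t for integer t.
m ≥ 0: smallest is -41228 mod 6055 = 1157 (at t = 7), with n = -163.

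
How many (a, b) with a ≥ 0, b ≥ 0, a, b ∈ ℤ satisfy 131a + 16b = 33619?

16

gcd(131, 16) = 1.
By Bézout, 131·(-5) + 16·(41) = 1.
One solution: (1, 2093).
General: a = 1 + 16t, b = 2093 - 131t.
a ≥ 0 ⇒ t ≥ 0; b ≥ 0 ⇒ t ≤ 15. So t ∈ [0, 15]: 16 solutions.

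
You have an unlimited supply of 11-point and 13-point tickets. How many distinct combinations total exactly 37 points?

1

Need nonnegative integers with 11j + 13k = 37.
gcd(11, 13) = 1, and 11·(6) + 13·(-5) = 1.
So (j₀, k₀) = (222, -185); general j = 222 + 13t, k = -185 - 11t.
j ≥ 0 ⇒ t ≥ -17; k ≥ 0 ⇒ t ≤ -17. That's 1 value of t.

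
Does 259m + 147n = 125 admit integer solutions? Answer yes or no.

no

gcd(259, 147) = 7  (259 = 1*147 + 112, 147 = 1*112 + 35, 112 = 3*35 + 7, 35 = 5*7).
7 does not divide 125 (remainder 6), so no integer solutions.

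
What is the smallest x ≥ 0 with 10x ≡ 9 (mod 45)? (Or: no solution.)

no solution

gcd(45, 10) = 5.
5 does not divide 9, so the congruence has no solution.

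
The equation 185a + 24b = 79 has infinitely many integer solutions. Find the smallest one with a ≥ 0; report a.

gcd(185, 24):
  185 = 7×24 + 17
  24 = 1×17 + 7
  17 = 2×7 + 3
  7 = 2×3 + 1
  3 = 3×1
so gcd(185, 24) = 1.
1 divides 79, so solutions exist.
Back-substitute for Bézout coefficients:
  1 = 7 - 2×3
  ... = 185×(-7) + 24×(54)
Scale by 79/1 = 79: (a₀, b₀) = (-553, 4266).
General solution: a = -553 + 24t, b = 4266 - 185t for integer t.
a ≥ 0: smallest is -553 mod 24 = 23 (at t = 24), with b = -174.

23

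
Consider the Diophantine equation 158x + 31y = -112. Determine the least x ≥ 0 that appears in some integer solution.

4

gcd(158, 31):
  158 = 5·31 + 3
  31 = 10·3 + 1
  3 = 3·1
so gcd(158, 31) = 1.
1 divides -112, so solutions exist.
Back-substitute for Bézout coefficients:
  1 = 31 - 10·3
  ... = 158·(-10) + 31·(51)
Scale by -112/1 = -112: (x₀, y₀) = (1120, -5712).
General solution: x = 1120 + 31t, y = -5712 - 158t for integer t.
x ≥ 0: smallest is 1120 mod 31 = 4 (at t = -36), with y = -24.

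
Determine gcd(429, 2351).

1

gcd(2351, 429):
  2351 = 5×429 + 206
  429 = 2×206 + 17
  206 = 12×17 + 2
  17 = 8×2 + 1
  2 = 2×1
so gcd(2351, 429) = 1.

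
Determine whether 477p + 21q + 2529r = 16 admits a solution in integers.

gcd(477, 21) = 3  (477 = 22·21 + 15, 21 = 1·15 + 6, 15 = 2·6 + 3, 6 = 2·3).
gcd(3, 2529) = 3.
3 does not divide 16 (remainder 1), so no integer solutions.

no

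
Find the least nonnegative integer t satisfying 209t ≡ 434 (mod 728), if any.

434

gcd(728, 209) = 1.
1 divides 434, so solutions exist.
By Bézout, 209×(209) + 728×(-60) = 1.
So 209×(209) ≡ 1 (mod 728); multiply by 434: t ≡ 90706 (mod 728).
Smallest nonnegative: t = 90706 mod 728 = 434.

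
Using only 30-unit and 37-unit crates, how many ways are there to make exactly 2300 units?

2

Need nonnegative integers with 30j + 37k = 2300.
gcd(30, 37) = 1, and 30·(-16) + 37·(13) = 1.
So (j₀, k₀) = (-36800, 29900); general j = -36800 + 37t, k = 29900 - 30t.
j ≥ 0 ⇒ t ≥ 995; k ≥ 0 ⇒ t ≤ 996. That's 2 values of t.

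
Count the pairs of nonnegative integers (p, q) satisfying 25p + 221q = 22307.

4

gcd(221, 25):
  221 = 8×25 + 21
  25 = 1×21 + 4
  21 = 5×4 + 1
  4 = 4×1
so gcd(221, 25) = 1.
Back-substitute for Bézout coefficients:
  1 = 21 - 5×4
  ... = 25×(-53) + 221×(6)
Scale by 22307: one solution is (-1182271, 133842). Reduce p mod 221: (79, 92).
General: p = 79 + 221t, q = 92 - 25t.
p ≥ 0 ⇒ t ≥ 0; q ≥ 0 ⇒ t ≤ 3. So t ∈ [0, 3]: 4 solutions.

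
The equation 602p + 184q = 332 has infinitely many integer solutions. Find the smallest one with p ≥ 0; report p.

14

gcd(602, 184) = 2  (602 = 3·184 + 50, 184 = 3·50 + 34, 50 = 1·34 + 16, 34 = 2·16 + 2, 16 = 8·2).
2 divides 332, so solutions exist.
Back-substituting, 602·(-11) + 184·(36) = 2.
Scale by 332/2 = 166: (p₀, q₀) = (-1826, 5976).
General solution: p = -1826 + 92t, q = 5976 - 301t for integer t.
p ≥ 0: smallest is -1826 mod 92 = 14 (at t = 20), with q = -44.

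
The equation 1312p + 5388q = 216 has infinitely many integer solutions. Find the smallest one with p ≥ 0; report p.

879

gcd(5388, 1312) = 4.
4 divides 216, so solutions exist.
By Bézout, 1312×(-308) + 5388×(75) = 4.
Scale by 216/4 = 54: (p₀, q₀) = (-16632, 4050).
General solution: p = -16632 + 1347t, q = 4050 - 328t for integer t.
p ≥ 0: smallest is -16632 mod 1347 = 879 (at t = 13), with q = -214.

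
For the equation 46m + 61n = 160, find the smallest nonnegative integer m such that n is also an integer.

30

gcd(61, 46):
  61 = 1·46 + 15
  46 = 3·15 + 1
  15 = 15·1
so gcd(61, 46) = 1.
1 divides 160, so solutions exist.
Back-substitute for Bézout coefficients:
  1 = 46 - 3·15
  ... = 46·(4) + 61·(-3)
Scale by 160/1 = 160: (m₀, n₀) = (640, -480).
General solution: m = 640 + 61t, n = -480 - 46t for integer t.
m ≥ 0: smallest is 640 mod 61 = 30 (at t = -10), with n = -20.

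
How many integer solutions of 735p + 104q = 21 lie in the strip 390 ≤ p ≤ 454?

1

gcd(735, 104) = 1  (735 = 7·104 + 7, 104 = 14·7 + 6, 7 = 1·6 + 1, 6 = 6·1).
Back-substituting, 735·(15) + 104·(-106) = 1.
Scale by 21: particular solution (315, -2226); reduce p mod 104: (3, -21).
General solution: p = 3 + 104t, q = -21 - 735t for integer t.
390 ≤ 3 + 104t ≤ 454 gives t ∈ [4, 4], which is 1 value.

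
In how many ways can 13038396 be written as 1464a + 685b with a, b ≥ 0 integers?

gcd(1464, 685) = 1.
By Bézout, 1464*(-51) + 685*(109) = 1.
One solution: (74, 18876).
General: a = 74 + 685t, b = 18876 - 1464t.
a ≥ 0 ⇒ t ≥ 0; b ≥ 0 ⇒ t ≤ 12. So t ∈ [0, 12]: 13 solutions.

13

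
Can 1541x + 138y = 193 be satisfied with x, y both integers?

gcd(1541, 138) = 23.
23 does not divide 193 (remainder 9), so no integer solutions.

no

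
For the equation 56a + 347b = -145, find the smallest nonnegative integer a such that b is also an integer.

16

gcd(347, 56):
  347 = 6·56 + 11
  56 = 5·11 + 1
  11 = 11·1
so gcd(347, 56) = 1.
1 divides -145, so solutions exist.
Back-substitute for Bézout coefficients:
  1 = 56 - 5·11
  ... = 56·(31) + 347·(-5)
Scale by -145/1 = -145: (a₀, b₀) = (-4495, 725).
General solution: a = -4495 + 347t, b = 725 - 56t for integer t.
a ≥ 0: smallest is -4495 mod 347 = 16 (at t = 13), with b = -3.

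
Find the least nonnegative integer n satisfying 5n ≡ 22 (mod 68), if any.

gcd(68, 5) = 1.
1 divides 22, so solutions exist.
By Bézout, 5*(-27) + 68*(2) = 1.
So 5*(-27) ≡ 1 (mod 68); multiply by 22: n ≡ -594 (mod 68).
Smallest nonnegative: n = -594 mod 68 = 18.

18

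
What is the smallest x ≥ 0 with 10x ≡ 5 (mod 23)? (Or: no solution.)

12

gcd(23, 10):
  23 = 2×10 + 3
  10 = 3×3 + 1
  3 = 3×1
so gcd(23, 10) = 1.
1 divides 5, so solutions exist.
Back-substitute for Bézout coefficients:
  1 = 10 - 3×3
  ... = 10×(7) + 23×(-3)
So 10×(7) ≡ 1 (mod 23); multiply by 5: x ≡ 35 (mod 23).
Smallest nonnegative: x = 35 mod 23 = 12.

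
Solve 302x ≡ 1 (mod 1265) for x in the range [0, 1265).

1043

gcd(1265, 302):
  1265 = 4·302 + 57
  302 = 5·57 + 17
  57 = 3·17 + 6
  17 = 2·6 + 5
  6 = 1·5 + 1
  5 = 5·1
so gcd(1265, 302) = 1.
Back-substitute for Bézout coefficients:
  1 = 6 - 1·5
  ... = 302·(-222) + 1265·(53)
So 302·-222 ≡ 1 (mod 1265), and -222 mod 1265 = 1043.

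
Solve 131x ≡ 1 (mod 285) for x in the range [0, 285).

gcd(285, 131) = 1.
By Bézout, 131·(-124) + 285·(57) = 1.
So 131·-124 ≡ 1 (mod 285), and -124 mod 285 = 161.

161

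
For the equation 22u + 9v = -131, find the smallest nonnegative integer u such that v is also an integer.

gcd(22, 9):
  22 = 2×9 + 4
  9 = 2×4 + 1
  4 = 4×1
so gcd(22, 9) = 1.
1 divides -131, so solutions exist.
Back-substitute for Bézout coefficients:
  1 = 9 - 2×4
  ... = 22×(-2) + 9×(5)
Scale by -131/1 = -131: (u₀, v₀) = (262, -655).
General solution: u = 262 + 9t, v = -655 - 22t for integer t.
u ≥ 0: smallest is 262 mod 9 = 1 (at t = -29), with v = -17.

1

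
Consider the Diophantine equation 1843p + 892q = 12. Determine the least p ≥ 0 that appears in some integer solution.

484

gcd(1843, 892) = 1  (1843 = 2·892 + 59, 892 = 15·59 + 7, 59 = 8·7 + 3, 7 = 2·3 + 1, 3 = 3·1).
1 divides 12, so solutions exist.
Back-substituting, 1843·(-257) + 892·(531) = 1.
Scale by 12/1 = 12: (p₀, q₀) = (-3084, 6372).
General solution: p = -3084 + 892t, q = 6372 - 1843t for integer t.
p ≥ 0: smallest is -3084 mod 892 = 484 (at t = 4), with q = -1000.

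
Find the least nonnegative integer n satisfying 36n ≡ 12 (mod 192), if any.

gcd(192, 36) = 12  (192 = 5×36 + 12, 36 = 3×12).
12 divides 12, so solutions exist.
Back-substituting, 36×(-5) + 192×(1) = 12.
So 36×(-5) ≡ 12 (mod 192); multiply by 1: n ≡ -5 (mod 16).
Smallest nonnegative: n = -5 mod 16 = 11.

11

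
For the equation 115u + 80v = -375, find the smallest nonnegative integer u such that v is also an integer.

3

gcd(115, 80) = 5.
5 divides -375, so solutions exist.
By Bézout, 115*(7) + 80*(-10) = 5.
Scale by -375/5 = -75: (u₀, v₀) = (-525, 750).
General solution: u = -525 + 16t, v = 750 - 23t for integer t.
u ≥ 0: smallest is -525 mod 16 = 3 (at t = 33), with v = -9.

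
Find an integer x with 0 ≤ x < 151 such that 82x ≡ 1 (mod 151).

35

gcd(151, 82) = 1.
By Bézout, 82*(35) + 151*(-19) = 1.
So 82*35 ≡ 1 (mod 151), and 35 mod 151 = 35.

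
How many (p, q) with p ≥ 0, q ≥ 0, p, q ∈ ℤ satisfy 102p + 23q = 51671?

22

gcd(102, 23) = 1.
By Bézout, 102·(7) + 23·(-31) = 1.
One solution: (22, 2149).
General: p = 22 + 23t, q = 2149 - 102t.
p ≥ 0 ⇒ t ≥ 0; q ≥ 0 ⇒ t ≤ 21. So t ∈ [0, 21]: 22 solutions.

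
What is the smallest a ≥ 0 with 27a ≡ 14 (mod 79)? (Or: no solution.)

gcd(79, 27) = 1.
1 divides 14, so solutions exist.
By Bézout, 27*(-38) + 79*(13) = 1.
So 27*(-38) ≡ 1 (mod 79); multiply by 14: a ≡ -532 (mod 79).
Smallest nonnegative: a = -532 mod 79 = 21.

21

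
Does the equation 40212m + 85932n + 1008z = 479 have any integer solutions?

gcd(85932, 40212) = 36  (85932 = 2×40212 + 5508, 40212 = 7×5508 + 1656, 5508 = 3×1656 + 540, 1656 = 3×540 + 36, 540 = 15×36).
gcd(36, 1008) = 36.
36 does not divide 479 (remainder 11), so no integer solutions.

no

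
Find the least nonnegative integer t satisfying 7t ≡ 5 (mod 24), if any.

gcd(24, 7):
  24 = 3*7 + 3
  7 = 2*3 + 1
  3 = 3*1
so gcd(24, 7) = 1.
1 divides 5, so solutions exist.
Back-substitute for Bézout coefficients:
  1 = 7 - 2*3
  ... = 7*(7) + 24*(-2)
So 7*(7) ≡ 1 (mod 24); multiply by 5: t ≡ 35 (mod 24).
Smallest nonnegative: t = 35 mod 24 = 11.

11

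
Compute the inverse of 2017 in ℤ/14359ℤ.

11547

gcd(14359, 2017) = 1.
By Bézout, 2017*(-2812) + 14359*(395) = 1.
So 2017*-2812 ≡ 1 (mod 14359), and -2812 mod 14359 = 11547.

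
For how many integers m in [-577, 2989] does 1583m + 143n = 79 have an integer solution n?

gcd(1583, 143) = 1.
By Bézout, 1583*(43) + 143*(-476) = 1.
Particular solution: (108, -1195).
General solution: m = 108 + 143t, n = -1195 - 1583t for integer t.
-577 ≤ 108 + 143t ≤ 2989 gives t ∈ [-4, 20], which is 25 values.

25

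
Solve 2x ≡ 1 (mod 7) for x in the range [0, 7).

gcd(7, 2) = 1.
By Bézout, 2·(-3) + 7·(1) = 1.
So 2·-3 ≡ 1 (mod 7), and -3 mod 7 = 4.

4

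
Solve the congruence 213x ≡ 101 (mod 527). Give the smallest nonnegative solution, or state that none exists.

525

gcd(527, 213) = 1  (527 = 2·213 + 101, 213 = 2·101 + 11, 101 = 9·11 + 2, 11 = 5·2 + 1, 2 = 2·1).
1 divides 101, so solutions exist.
Back-substituting, 213·(240) + 527·(-97) = 1.
So 213·(240) ≡ 1 (mod 527); multiply by 101: x ≡ 24240 (mod 527).
Smallest nonnegative: x = 24240 mod 527 = 525.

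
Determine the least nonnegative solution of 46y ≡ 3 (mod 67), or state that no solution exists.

19

gcd(67, 46):
  67 = 1*46 + 21
  46 = 2*21 + 4
  21 = 5*4 + 1
  4 = 4*1
so gcd(67, 46) = 1.
1 divides 3, so solutions exist.
Back-substitute for Bézout coefficients:
  1 = 21 - 5*4
  ... = 46*(-16) + 67*(11)
So 46*(-16) ≡ 1 (mod 67); multiply by 3: y ≡ -48 (mod 67).
Smallest nonnegative: y = -48 mod 67 = 19.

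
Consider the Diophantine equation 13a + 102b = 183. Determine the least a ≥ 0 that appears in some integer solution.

gcd(102, 13) = 1.
1 divides 183, so solutions exist.
By Bézout, 13·(-47) + 102·(6) = 1.
Scale by 183/1 = 183: (a₀, b₀) = (-8601, 1098).
General solution: a = -8601 + 102t, b = 1098 - 13t for integer t.
a ≥ 0: smallest is -8601 mod 102 = 69 (at t = 85), with b = -7.

69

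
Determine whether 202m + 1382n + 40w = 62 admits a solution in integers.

gcd(1382, 202) = 2.
gcd(2, 40) = 2.
2 divides 62, so integer solutions exist.

yes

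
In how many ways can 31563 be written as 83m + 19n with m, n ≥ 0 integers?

gcd(83, 19) = 1  (83 = 4×19 + 7, 19 = 2×7 + 5, 7 = 1×5 + 2, 5 = 2×2 + 1, 2 = 2×1).
Back-substituting, 83×(-8) + 19×(35) = 1.
Scale by 31563: one solution is (-252504, 1104705). Reduce m mod 19: (6, 1635).
General: m = 6 + 19t, n = 1635 - 83t.
m ≥ 0 ⇒ t ≥ 0; n ≥ 0 ⇒ t ≤ 19. So t ∈ [0, 19]: 20 solutions.

20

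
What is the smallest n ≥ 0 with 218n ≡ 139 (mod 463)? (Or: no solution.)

24

gcd(463, 218) = 1  (463 = 2×218 + 27, 218 = 8×27 + 2, 27 = 13×2 + 1, 2 = 2×1).
1 divides 139, so solutions exist.
Back-substituting, 218×(-223) + 463×(105) = 1.
So 218×(-223) ≡ 1 (mod 463); multiply by 139: n ≡ -30997 (mod 463).
Smallest nonnegative: n = -30997 mod 463 = 24.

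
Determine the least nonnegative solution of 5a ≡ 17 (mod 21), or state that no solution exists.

16

gcd(21, 5) = 1.
1 divides 17, so solutions exist.
By Bézout, 5×(-4) + 21×(1) = 1.
So 5×(-4) ≡ 1 (mod 21); multiply by 17: a ≡ -68 (mod 21).
Smallest nonnegative: a = -68 mod 21 = 16.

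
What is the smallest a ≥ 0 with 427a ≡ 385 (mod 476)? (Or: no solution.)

gcd(476, 427) = 7  (476 = 1×427 + 49, 427 = 8×49 + 35, 49 = 1×35 + 14, 35 = 2×14 + 7, 14 = 2×7).
7 divides 385, so solutions exist.
Back-substituting, 427×(29) + 476×(-26) = 7.
So 427×(29) ≡ 7 (mod 476); multiply by 55: a ≡ 1595 (mod 68).
Smallest nonnegative: a = 1595 mod 68 = 31.

31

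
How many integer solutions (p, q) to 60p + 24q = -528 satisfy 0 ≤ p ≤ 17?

gcd(60, 24) = 12.
By Bézout, 60×(1) + 24×(-2) = 12.
Particular solution: (0, -22).
General solution: p = 0 + 2t, q = -22 - 5t for integer t.
0 ≤ 0 + 2t ≤ 17 gives t ∈ [0, 8], which is 9 values.

9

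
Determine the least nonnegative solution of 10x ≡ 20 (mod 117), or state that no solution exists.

gcd(117, 10):
  117 = 11*10 + 7
  10 = 1*7 + 3
  7 = 2*3 + 1
  3 = 3*1
so gcd(117, 10) = 1.
1 divides 20, so solutions exist.
Back-substitute for Bézout coefficients:
  1 = 7 - 2*3
  ... = 10*(-35) + 117*(3)
So 10*(-35) ≡ 1 (mod 117); multiply by 20: x ≡ -700 (mod 117).
Smallest nonnegative: x = -700 mod 117 = 2.

2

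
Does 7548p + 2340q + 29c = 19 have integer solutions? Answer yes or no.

yes

gcd(7548, 2340) = 12  (7548 = 3·2340 + 528, 2340 = 4·528 + 228, 528 = 2·228 + 72, 228 = 3·72 + 12, 72 = 6·12).
gcd(12, 29) = 1.
1 divides 19, so integer solutions exist.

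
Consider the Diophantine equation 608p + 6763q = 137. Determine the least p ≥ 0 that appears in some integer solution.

5751

gcd(6763, 608) = 1  (6763 = 11·608 + 75, 608 = 8·75 + 8, 75 = 9·8 + 3, 8 = 2·3 + 2, 3 = 1·2 + 1, 2 = 2·1).
1 divides 137, so solutions exist.
Back-substituting, 608·(-2525) + 6763·(227) = 1.
Scale by 137/1 = 137: (p₀, q₀) = (-345925, 31099).
General solution: p = -345925 + 6763t, q = 31099 - 608t for integer t.
p ≥ 0: smallest is -345925 mod 6763 = 5751 (at t = 52), with q = -517.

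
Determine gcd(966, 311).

gcd(966, 311):
  966 = 3×311 + 33
  311 = 9×33 + 14
  33 = 2×14 + 5
  14 = 2×5 + 4
  5 = 1×4 + 1
  4 = 4×1
so gcd(966, 311) = 1.

1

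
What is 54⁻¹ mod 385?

164

gcd(385, 54) = 1  (385 = 7·54 + 7, 54 = 7·7 + 5, 7 = 1·5 + 2, 5 = 2·2 + 1, 2 = 2·1).
Back-substituting, 54·(164) + 385·(-23) = 1.
So 54·164 ≡ 1 (mod 385), and 164 mod 385 = 164.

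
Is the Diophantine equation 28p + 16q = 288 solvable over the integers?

yes

gcd(28, 16) = 4.
4 divides 288, so integer solutions exist.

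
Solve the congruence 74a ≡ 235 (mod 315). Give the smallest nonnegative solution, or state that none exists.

gcd(315, 74) = 1.
1 divides 235, so solutions exist.
By Bézout, 74*(149) + 315*(-35) = 1.
So 74*(149) ≡ 1 (mod 315); multiply by 235: a ≡ 35015 (mod 315).
Smallest nonnegative: a = 35015 mod 315 = 50.

50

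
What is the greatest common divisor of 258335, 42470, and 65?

gcd(258335, 42470):
  258335 = 6*42470 + 3515
  42470 = 12*3515 + 290
  3515 = 12*290 + 35
  290 = 8*35 + 10
  35 = 3*10 + 5
  10 = 2*5
so gcd(258335, 42470) = 5.
gcd(5, 65) = 5.

5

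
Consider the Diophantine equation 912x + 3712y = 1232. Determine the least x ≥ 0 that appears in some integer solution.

gcd(3712, 912) = 16.
16 divides 1232, so solutions exist.
By Bézout, 912×(57) + 3712×(-14) = 16.
Scale by 1232/16 = 77: (x₀, y₀) = (4389, -1078).
General solution: x = 4389 + 232t, y = -1078 - 57t for integer t.
x ≥ 0: smallest is 4389 mod 232 = 213 (at t = -18), with y = -52.

213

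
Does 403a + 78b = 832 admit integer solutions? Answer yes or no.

yes

gcd(403, 78) = 13  (403 = 5*78 + 13, 78 = 6*13).
13 divides 832, so integer solutions exist.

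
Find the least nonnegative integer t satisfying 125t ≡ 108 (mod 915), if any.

gcd(915, 125) = 5.
5 does not divide 108, so the congruence has no solution.

no solution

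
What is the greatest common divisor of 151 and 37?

gcd(151, 37):
  151 = 4×37 + 3
  37 = 12×3 + 1
  3 = 3×1
so gcd(151, 37) = 1.

1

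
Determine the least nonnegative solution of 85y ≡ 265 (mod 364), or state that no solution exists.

153

gcd(364, 85):
  364 = 4×85 + 24
  85 = 3×24 + 13
  24 = 1×13 + 11
  13 = 1×11 + 2
  11 = 5×2 + 1
  2 = 2×1
so gcd(364, 85) = 1.
1 divides 265, so solutions exist.
Back-substitute for Bézout coefficients:
  1 = 11 - 5×2
  ... = 85×(-167) + 364×(39)
So 85×(-167) ≡ 1 (mod 364); multiply by 265: y ≡ -44255 (mod 364).
Smallest nonnegative: y = -44255 mod 364 = 153.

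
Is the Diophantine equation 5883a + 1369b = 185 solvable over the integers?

yes

gcd(5883, 1369) = 37  (5883 = 4×1369 + 407, 1369 = 3×407 + 148, 407 = 2×148 + 111, 148 = 1×111 + 37, 111 = 3×37).
37 divides 185, so integer solutions exist.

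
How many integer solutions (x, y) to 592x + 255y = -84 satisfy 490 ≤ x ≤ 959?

gcd(592, 255) = 1.
By Bézout, 592×(28) + 255×(-65) = 1.
Particular solution: (198, -460).
General solution: x = 198 + 255t, y = -460 - 592t for integer t.
490 ≤ 198 + 255t ≤ 959 gives t ∈ [2, 2], which is 1 value.

1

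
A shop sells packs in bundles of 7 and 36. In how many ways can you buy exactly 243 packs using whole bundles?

Need nonnegative integers with 7j + 36k = 243.
gcd(7, 36) = 1, and 7·(-5) + 36·(1) = 1.
So (j₀, k₀) = (-1215, 243); general j = -1215 + 36t, k = 243 - 7t.
j ≥ 0 ⇒ t ≥ 34; k ≥ 0 ⇒ t ≤ 34. That's 1 value of t.

1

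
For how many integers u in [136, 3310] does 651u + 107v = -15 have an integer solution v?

30

gcd(651, 107):
  651 = 6×107 + 9
  107 = 11×9 + 8
  9 = 1×8 + 1
  8 = 8×1
so gcd(651, 107) = 1.
Back-substitute for Bézout coefficients:
  1 = 9 - 1×8
  ... = 651×(12) + 107×(-73)
Scale by -15: particular solution (-180, 1095); reduce u mod 107: (34, -207).
General solution: u = 34 + 107t, v = -207 - 651t for integer t.
136 ≤ 34 + 107t ≤ 3310 gives t ∈ [1, 30], which is 30 values.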